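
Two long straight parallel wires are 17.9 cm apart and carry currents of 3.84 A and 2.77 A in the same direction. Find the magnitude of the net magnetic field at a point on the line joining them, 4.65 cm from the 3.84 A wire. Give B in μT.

B ≈ 12.3 μT

Each long wire gives B = μ₀I/(2πd). Distances are d₁ = 0.0465 m and d₂ = 0.1325 m.
B₁ = 1.65×10⁻⁵ T, B₂ = 4.18×10⁻⁶ T.
Between parallel currents the two contributions point in opposite directions, so they subtract. B = |B₁ − B₂| = |1.65×10⁻⁵ − 4.18×10⁻⁶| = 1.23×10⁻⁵ T.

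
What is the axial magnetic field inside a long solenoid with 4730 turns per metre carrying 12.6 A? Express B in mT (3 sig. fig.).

B ≈ 74.9 mT

Inside a long solenoid, B = μ₀nI with n = 4730 turns/m.
B = 4π×10⁻⁷ × 4730 × 12.6 = 7.49×10⁻² T.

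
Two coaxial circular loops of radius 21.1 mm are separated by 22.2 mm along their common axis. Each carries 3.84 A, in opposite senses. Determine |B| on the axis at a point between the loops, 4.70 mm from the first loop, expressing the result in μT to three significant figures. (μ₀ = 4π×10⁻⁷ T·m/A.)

Each loop contributes B = μ₀IR²/[2(R²+z²)^(3/2)] on the axis, with z measured from that loop.
Loop 1 (z = 0.0047 m): B₁ = 1.06×10⁻⁴ T. Loop 2 (z = 0.0175 m): B₂ = 5.21×10⁻⁵ T.
The fields oppose: B = |B₁ − B₂| = 5.42×10⁻⁵ T.

B ≈ 54.2 μT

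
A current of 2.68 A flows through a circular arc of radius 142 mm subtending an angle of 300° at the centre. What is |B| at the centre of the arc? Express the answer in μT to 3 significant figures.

B ≈ 9.88 μT

The Biot–Savart field of a circular arc at its centre is B = μ₀Iφ/(4πR), with φ = 5.236 rad.
B = (4π×10⁻⁷ × 2.68 × 5.236) / (4π × 0.142) = 9.88×10⁻⁶ T.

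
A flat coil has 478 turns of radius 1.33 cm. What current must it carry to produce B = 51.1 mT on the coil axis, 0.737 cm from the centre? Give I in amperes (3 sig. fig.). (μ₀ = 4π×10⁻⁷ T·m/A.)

I ≈ 3.38 A

For an N-turn coil, B = Nμ₀IR²/[2(R²+z²)^(3/2)] with R = 0.0133 m, z = 0.00737 m, so I = 2B(R²+z²)^(3/2)/(Nμ₀R²) = 2 × 5.11×10⁻² × 3.52×10⁻⁶ / (478 × 4π×10⁻⁷ × 0.0001769) = 3.38 A.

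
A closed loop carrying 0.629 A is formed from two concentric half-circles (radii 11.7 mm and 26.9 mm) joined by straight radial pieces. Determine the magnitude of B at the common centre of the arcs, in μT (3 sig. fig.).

The radial connectors point toward the centre, so dl × r̂ = 0 and they contribute nothing.
Each semicircle gives μ₀I/(4R): inner arc 1.69×10⁻⁵ T, outer arc 7.35×10⁻⁶ T.
The two arcs carry current in opposite angular senses, so their fields oppose: B = |1.69×10⁻⁵ − 7.35×10⁻⁶| = 9.54×10⁻⁶ T.

B ≈ 9.54 μT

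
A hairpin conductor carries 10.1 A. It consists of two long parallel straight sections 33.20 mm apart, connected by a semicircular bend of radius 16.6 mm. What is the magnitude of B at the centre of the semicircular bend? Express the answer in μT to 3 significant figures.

The semicircular arc contributes B_arc = μ₀I·π/(4πR) = μ₀I/(4R) = 1.91×10⁻⁴ T.
Each semi-infinite lead is at perpendicular distance R = 0.0166 m from the centre, with the perpendicular foot at its near end, so it contributes μ₀I/(4πR); both point the same way, together 1.22×10⁻⁴ T.
Arc and leads all point the same direction: B = 1.91×10⁻⁴ + 1.22×10⁻⁴ = 3.13×10⁻⁴ T.

B ≈ 313 μT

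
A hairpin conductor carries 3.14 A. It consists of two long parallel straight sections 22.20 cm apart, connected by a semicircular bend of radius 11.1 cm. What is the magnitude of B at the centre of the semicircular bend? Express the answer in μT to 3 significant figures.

B ≈ 14.5 μT

The semicircular arc contributes B_arc = μ₀I·π/(4πR) = μ₀I/(4R) = 8.89×10⁻⁶ T.
Each semi-infinite lead is at perpendicular distance R = 0.111 m from the centre, with the perpendicular foot at its near end, so it contributes μ₀I/(4πR); both point the same way, together 5.66×10⁻⁶ T.
Arc and leads all point the same direction: B = 8.89×10⁻⁶ + 5.66×10⁻⁶ = 1.45×10⁻⁵ T.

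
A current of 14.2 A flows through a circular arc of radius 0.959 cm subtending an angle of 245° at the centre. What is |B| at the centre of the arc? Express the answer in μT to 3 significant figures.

The Biot–Savart field of a circular arc at its centre is B = μ₀Iφ/(4πR), with φ = 4.276 rad.
B = (4π×10⁻⁷ × 14.2 × 4.276) / (4π × 0.00959) = 6.33×10⁻⁴ T.

B ≈ 633 μT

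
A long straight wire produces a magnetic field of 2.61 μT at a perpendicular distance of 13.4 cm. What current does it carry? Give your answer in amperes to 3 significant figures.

For a long straight wire B = μ₀I/(2πd), so I = 2πdB/μ₀.
I = 2π × 0.134 × 2.61×10⁻⁶ / (4π×10⁻⁷) = 1.75 A.

I ≈ 1.75 A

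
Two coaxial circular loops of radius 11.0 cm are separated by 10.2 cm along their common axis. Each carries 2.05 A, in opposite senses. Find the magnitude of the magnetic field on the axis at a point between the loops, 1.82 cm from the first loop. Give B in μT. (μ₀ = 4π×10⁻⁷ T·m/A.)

B ≈ 5.35 μT

Each loop contributes B = μ₀IR²/[2(R²+z²)^(3/2)] on the axis, with z measured from that loop.
Loop 1 (z = 0.0182 m): B₁ = 1.12×10⁻⁵ T. Loop 2 (z = 0.0838 m): B₂ = 5.89×10⁻⁶ T.
The fields oppose: B = |B₁ − B₂| = 5.35×10⁻⁶ T.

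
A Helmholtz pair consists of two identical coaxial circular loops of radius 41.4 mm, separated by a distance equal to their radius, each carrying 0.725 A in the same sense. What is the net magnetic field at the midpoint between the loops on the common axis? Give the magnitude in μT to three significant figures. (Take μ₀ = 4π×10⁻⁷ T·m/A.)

Each loop contributes B = μ₀IR²/[2(R²+z²)^(3/2)] on the axis, with z measured from that loop.
Loop 1 (z = 0.0207 m): B₁ = 7.87×10⁻⁶ T. Loop 2 (z = 0.0207 m): B₂ = 7.87×10⁻⁶ T.
The fields add: B = B₁ + B₂ = 1.57×10⁻⁵ T.

B ≈ 15.7 μT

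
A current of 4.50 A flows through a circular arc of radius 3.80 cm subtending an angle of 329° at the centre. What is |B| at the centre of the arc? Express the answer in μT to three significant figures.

The Biot–Savart field of a circular arc at its centre is B = μ₀Iφ/(4πR), with φ = 5.742 rad.
B = (4π×10⁻⁷ × 4.50 × 5.742) / (4π × 0.038) = 6.80×10⁻⁵ T.

B ≈ 68.0 μT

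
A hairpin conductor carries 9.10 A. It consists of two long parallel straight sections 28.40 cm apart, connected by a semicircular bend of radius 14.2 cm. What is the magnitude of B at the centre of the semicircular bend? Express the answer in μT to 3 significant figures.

B ≈ 32.9 μT

The semicircular arc contributes B_arc = μ₀I·π/(4πR) = μ₀I/(4R) = 2.01×10⁻⁵ T.
Each semi-infinite lead is at perpendicular distance R = 0.142 m from the centre, with the perpendicular foot at its near end, so it contributes μ₀I/(4πR); both point the same way, together 1.28×10⁻⁵ T.
Arc and leads all point the same direction: B = 2.01×10⁻⁵ + 1.28×10⁻⁵ = 3.29×10⁻⁵ T.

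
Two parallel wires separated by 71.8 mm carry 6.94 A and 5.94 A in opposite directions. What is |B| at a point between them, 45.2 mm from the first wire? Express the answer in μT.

B ≈ 75.4 μT

Each long wire gives B = μ₀I/(2πd). Distances are d₁ = 0.0452 m and d₂ = 0.0266 m.
B₁ = 3.07×10⁻⁵ T, B₂ = 4.47×10⁻⁵ T.
Between antiparallel currents both contributions point the same way, so they add. B = B₁ + B₂ = 3.07×10⁻⁵ + 4.47×10⁻⁵ = 7.54×10⁻⁵ T.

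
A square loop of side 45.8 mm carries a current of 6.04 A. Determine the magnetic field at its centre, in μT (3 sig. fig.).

B ≈ 149 μT

Each side is a finite straight segment at perpendicular distance d = a/(2 tan(π/4)) = 0.0229 m from the centre, with end-angles ±π/4.
One side contributes B₁ = (μ₀I/4πd)·2 sin(π/4) = 3.73×10⁻⁵ T.
All 4 sides add in the same direction: B = 4 × 3.73×10⁻⁵ = 1.49×10⁻⁴ T.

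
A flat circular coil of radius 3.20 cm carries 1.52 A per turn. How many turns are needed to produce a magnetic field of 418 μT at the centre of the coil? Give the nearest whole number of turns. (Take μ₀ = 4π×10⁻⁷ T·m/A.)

N = 14

For an N-turn coil, B = Nμ₀I/(2R). A single turn gives B₁ = 2.98×10⁻⁵ T with R = 0.032 m.
N = B/B₁ = 4.18×10⁻⁴ / 2.98×10⁻⁵ = 14.01.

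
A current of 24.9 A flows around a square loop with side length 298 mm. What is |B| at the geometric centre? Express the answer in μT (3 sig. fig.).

Each side is a finite straight segment at perpendicular distance d = a/(2 tan(π/4)) = 0.149 m from the centre, with end-angles ±π/4.
One side contributes B₁ = (μ₀I/4πd)·2 sin(π/4) = 2.36×10⁻⁵ T.
All 4 sides add in the same direction: B = 4 × 2.36×10⁻⁵ = 9.45×10⁻⁵ T.

B ≈ 94.5 μT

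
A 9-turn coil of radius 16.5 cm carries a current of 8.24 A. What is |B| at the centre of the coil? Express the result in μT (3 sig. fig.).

For an N-turn flat coil, B = Nμ₀I/(2R) with R = 0.165 m.
B = 9 × 3.14×10⁻⁵ T = 2.82×10⁻⁴ T.

B ≈ 282 μT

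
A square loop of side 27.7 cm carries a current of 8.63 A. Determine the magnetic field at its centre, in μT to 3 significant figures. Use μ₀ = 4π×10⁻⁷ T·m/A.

B ≈ 35.2 μT

Each side is a finite straight segment at perpendicular distance d = a/(2 tan(π/4)) = 0.1385 m from the centre, with end-angles ±π/4.
One side contributes B₁ = (μ₀I/4πd)·2 sin(π/4) = 8.81×10⁻⁶ T.
All 4 sides add in the same direction: B = 4 × 8.81×10⁻⁶ = 3.52×10⁻⁵ T.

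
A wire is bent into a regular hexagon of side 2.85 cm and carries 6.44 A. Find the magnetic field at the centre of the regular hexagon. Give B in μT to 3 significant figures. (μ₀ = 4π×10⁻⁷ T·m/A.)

B ≈ 157 μT

Each side is a finite straight segment at perpendicular distance d = a/(2 tan(π/6)) = 0.02468 m from the centre, with end-angles ±π/6.
One side contributes B₁ = (μ₀I/4πd)·2 sin(π/6) = 2.61×10⁻⁵ T.
All 6 sides add in the same direction: B = 6 × 2.61×10⁻⁵ = 1.57×10⁻⁴ T.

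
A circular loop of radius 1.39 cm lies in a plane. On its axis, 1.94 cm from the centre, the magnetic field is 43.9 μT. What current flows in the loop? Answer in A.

I ≈ 4.92 A

On the axis of a loop, B = μ₀IR²/[2(R²+z²)^(3/2)], so I = 2B(R²+z²)^(3/2)/(μ₀R²).
R² + z² = 0.0001932 + 0.0003764 = 0.0005696 m²; raised to 3/2 gives 1.36×10⁻⁵ m³.
I = 2 × 4.39×10⁻⁵ × 1.36×10⁻⁵ / (1.26×10⁻⁶ × 0.0001932) = 4.92 A.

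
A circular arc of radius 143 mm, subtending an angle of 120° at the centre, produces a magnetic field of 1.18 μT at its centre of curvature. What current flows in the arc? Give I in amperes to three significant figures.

I ≈ 0.806 A

For a circular arc, B = μ₀Iφ/(4πR) with φ in radians; here φ = 2.094 rad.
So I = 4πRB/(μ₀φ) = 4π × 0.143 × 1.18×10⁻⁶ / (4π×10⁻⁷ × 2.094) = 0.806 A.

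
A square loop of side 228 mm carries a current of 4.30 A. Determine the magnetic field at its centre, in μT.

B ≈ 21.3 μT

Each side is a finite straight segment at perpendicular distance d = a/(2 tan(π/4)) = 0.114 m from the centre, with end-angles ±π/4.
One side contributes B₁ = (μ₀I/4πd)·2 sin(π/4) = 5.33×10⁻⁶ T.
All 4 sides add in the same direction: B = 4 × 5.33×10⁻⁶ = 2.13×10⁻⁵ T.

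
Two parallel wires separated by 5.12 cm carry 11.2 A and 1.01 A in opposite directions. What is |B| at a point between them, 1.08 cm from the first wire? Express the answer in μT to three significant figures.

Each long wire gives B = μ₀I/(2πd). Distances are d₁ = 0.0108 m and d₂ = 0.0404 m.
B₁ = 2.07×10⁻⁴ T, B₂ = 5.00×10⁻⁶ T.
Between antiparallel currents both contributions point the same way, so they add. B = B₁ + B₂ = 2.07×10⁻⁴ + 5.00×10⁻⁶ = 2.12×10⁻⁴ T.

B ≈ 212 μT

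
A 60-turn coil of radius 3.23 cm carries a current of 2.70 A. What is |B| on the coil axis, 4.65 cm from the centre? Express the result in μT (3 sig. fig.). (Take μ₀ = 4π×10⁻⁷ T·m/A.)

B ≈ 585 μT

For an N-turn flat coil, B = Nμ₀IR²/[2(R²+z²)^(3/2)] with R = 0.0323 m, z = 0.0465 m.
B = 60 × 9.75×10⁻⁶ T = 5.85×10⁻⁴ T.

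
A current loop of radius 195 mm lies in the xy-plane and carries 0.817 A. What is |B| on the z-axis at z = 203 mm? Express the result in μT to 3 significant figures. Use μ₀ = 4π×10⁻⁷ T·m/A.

On the axis of a circular loop, B = μ₀IR² / [2(R²+z²)^(3/2)].
R² + z² = (0.195)² + (0.203)² = 0.07923 m², and (R²+z²)^(3/2) = 2.23×10⁻² m³.
B = (4π×10⁻⁷ × 0.817 × 0.03803) / (2 × 2.23×10⁻²) = 8.75×10⁻⁷ T.

B ≈ 0.875 μT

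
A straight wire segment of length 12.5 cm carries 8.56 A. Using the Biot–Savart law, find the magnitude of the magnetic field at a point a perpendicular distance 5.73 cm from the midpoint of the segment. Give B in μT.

For a finite straight segment, B = (μ₀I/4πd)(sinθ₁ + sinθ₂), where θ₁, θ₂ are the angles from the perpendicular to each end.
The perpendicular from the point meets the wire at its midpoint, so each end is L/2 = 0.0625 m away along the wire.
sinθ₁ = 0.0625/√(0.0625²+0.0573²) = 0.7371; sinθ₂ = 0.0625/√(0.0625²+0.0573²) = 0.7371.
B = (4π×10⁻⁷ × 8.56) / (4π × 0.0573) × (0.7371 + 0.7371) = 2.20×10⁻⁵ T.

B ≈ 22.0 μT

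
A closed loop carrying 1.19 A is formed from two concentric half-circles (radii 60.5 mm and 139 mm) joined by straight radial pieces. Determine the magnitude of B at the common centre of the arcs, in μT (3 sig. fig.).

B ≈ 3.49 μT

The radial connectors point toward the centre, so dl × r̂ = 0 and they contribute nothing.
Each semicircle gives μ₀I/(4R): inner arc 6.18×10⁻⁶ T, outer arc 2.69×10⁻⁶ T.
The two arcs carry current in opposite angular senses, so their fields oppose: B = |6.18×10⁻⁶ − 2.69×10⁻⁶| = 3.49×10⁻⁶ T.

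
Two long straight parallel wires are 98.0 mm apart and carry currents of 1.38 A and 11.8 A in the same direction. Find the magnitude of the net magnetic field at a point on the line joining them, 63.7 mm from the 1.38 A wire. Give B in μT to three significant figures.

B ≈ 64.5 μT

Each long wire gives B = μ₀I/(2πd). Distances are d₁ = 0.0637 m and d₂ = 0.0343 m.
B₁ = 4.33×10⁻⁶ T, B₂ = 6.88×10⁻⁵ T.
Between parallel currents the two contributions point in opposite directions, so they subtract. B = |B₁ − B₂| = |4.33×10⁻⁶ − 6.88×10⁻⁵| = 6.45×10⁻⁵ T.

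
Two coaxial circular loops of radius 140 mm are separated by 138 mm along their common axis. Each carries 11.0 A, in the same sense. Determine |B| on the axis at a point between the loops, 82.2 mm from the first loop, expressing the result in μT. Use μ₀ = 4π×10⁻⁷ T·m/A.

B ≈ 71.2 μT

Each loop contributes B = μ₀IR²/[2(R²+z²)^(3/2)] on the axis, with z measured from that loop.
Loop 1 (z = 0.0822 m): B₁ = 3.17×10⁻⁵ T. Loop 2 (z = 0.0558 m): B₂ = 3.96×10⁻⁵ T.
The fields add: B = B₁ + B₂ = 7.12×10⁻⁵ T.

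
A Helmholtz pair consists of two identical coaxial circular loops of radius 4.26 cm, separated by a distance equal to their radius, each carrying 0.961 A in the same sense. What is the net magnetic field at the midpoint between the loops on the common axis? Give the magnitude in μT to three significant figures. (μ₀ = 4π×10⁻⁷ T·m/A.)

Each loop contributes B = μ₀IR²/[2(R²+z²)^(3/2)] on the axis, with z measured from that loop.
Loop 1 (z = 0.0213 m): B₁ = 1.01×10⁻⁵ T. Loop 2 (z = 0.0213 m): B₂ = 1.01×10⁻⁵ T.
The fields add: B = B₁ + B₂ = 2.03×10⁻⁵ T.

B ≈ 20.3 μT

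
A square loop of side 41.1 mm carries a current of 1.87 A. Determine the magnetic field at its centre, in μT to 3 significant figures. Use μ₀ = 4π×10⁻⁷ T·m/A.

B ≈ 51.5 μT

Each side is a finite straight segment at perpendicular distance d = a/(2 tan(π/4)) = 0.02055 m from the centre, with end-angles ±π/4.
One side contributes B₁ = (μ₀I/4πd)·2 sin(π/4) = 1.29×10⁻⁵ T.
All 4 sides add in the same direction: B = 4 × 1.29×10⁻⁵ = 5.15×10⁻⁵ T.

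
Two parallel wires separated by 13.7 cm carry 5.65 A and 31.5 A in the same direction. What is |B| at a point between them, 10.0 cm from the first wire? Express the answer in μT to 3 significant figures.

B ≈ 159 μT

Each long wire gives B = μ₀I/(2πd). Distances are d₁ = 0.1 m and d₂ = 0.037 m.
B₁ = 1.13×10⁻⁵ T, B₂ = 1.70×10⁻⁴ T.
Between parallel currents the two contributions point in opposite directions, so they subtract. B = |B₁ − B₂| = |1.13×10⁻⁵ − 1.70×10⁻⁴| = 1.59×10⁻⁴ T.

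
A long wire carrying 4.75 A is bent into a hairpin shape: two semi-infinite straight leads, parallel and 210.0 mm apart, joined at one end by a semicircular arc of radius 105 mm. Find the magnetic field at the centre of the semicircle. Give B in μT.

B ≈ 23.3 μT

The semicircular arc contributes B_arc = μ₀I·π/(4πR) = μ₀I/(4R) = 1.42×10⁻⁵ T.
Each semi-infinite lead is at perpendicular distance R = 0.105 m from the centre, with the perpendicular foot at its near end, so it contributes μ₀I/(4πR); both point the same way, together 9.05×10⁻⁶ T.
Arc and leads all point the same direction: B = 1.42×10⁻⁵ + 9.05×10⁻⁶ = 2.33×10⁻⁵ T.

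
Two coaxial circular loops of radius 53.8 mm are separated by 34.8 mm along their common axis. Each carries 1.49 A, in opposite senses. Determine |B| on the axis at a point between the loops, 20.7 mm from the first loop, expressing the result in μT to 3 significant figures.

B ≈ 1.60 μT

Each loop contributes B = μ₀IR²/[2(R²+z²)^(3/2)] on the axis, with z measured from that loop.
Loop 1 (z = 0.0207 m): B₁ = 1.41×10⁻⁵ T. Loop 2 (z = 0.0141 m): B₂ = 1.58×10⁻⁵ T.
The fields oppose: B = |B₁ − B₂| = 1.60×10⁻⁶ T.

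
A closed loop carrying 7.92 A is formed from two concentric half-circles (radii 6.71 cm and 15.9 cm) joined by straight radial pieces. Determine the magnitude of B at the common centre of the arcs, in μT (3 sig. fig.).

B ≈ 21.4 μT

The radial connectors point toward the centre, so dl × r̂ = 0 and they contribute nothing.
Each semicircle gives μ₀I/(4R): inner arc 3.71×10⁻⁵ T, outer arc 1.56×10⁻⁵ T.
The two arcs carry current in opposite angular senses, so their fields oppose: B = |3.71×10⁻⁵ − 1.56×10⁻⁵| = 2.14×10⁻⁵ T.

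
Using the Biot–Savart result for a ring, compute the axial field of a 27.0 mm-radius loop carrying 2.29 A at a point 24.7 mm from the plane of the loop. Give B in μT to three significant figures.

B ≈ 21.4 μT

On the axis of a circular loop, B = μ₀IR² / [2(R²+z²)^(3/2)].
R² + z² = (0.027)² + (0.0247)² = 0.001339 m², and (R²+z²)^(3/2) = 4.90×10⁻⁵ m³.
B = (4π×10⁻⁷ × 2.29 × 0.000729) / (2 × 4.90×10⁻⁵) = 2.14×10⁻⁵ T.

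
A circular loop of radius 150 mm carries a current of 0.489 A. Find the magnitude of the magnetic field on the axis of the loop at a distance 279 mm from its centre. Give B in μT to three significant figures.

B ≈ 0.217 μT

On the axis of a circular loop, B = μ₀IR² / [2(R²+z²)^(3/2)].
R² + z² = (0.15)² + (0.279)² = 0.1003 m², and (R²+z²)^(3/2) = 3.18×10⁻² m³.
B = (4π×10⁻⁷ × 0.489 × 0.0225) / (2 × 3.18×10⁻²) = 2.17×10⁻⁷ T.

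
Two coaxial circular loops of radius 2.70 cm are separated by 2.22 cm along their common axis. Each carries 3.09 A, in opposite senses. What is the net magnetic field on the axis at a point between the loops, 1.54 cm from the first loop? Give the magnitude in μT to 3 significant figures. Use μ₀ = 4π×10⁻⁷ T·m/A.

Each loop contributes B = μ₀IR²/[2(R²+z²)^(3/2)] on the axis, with z measured from that loop.
Loop 1 (z = 0.0154 m): B₁ = 4.71×10⁻⁵ T. Loop 2 (z = 0.0068 m): B₂ = 6.56×10⁻⁵ T.
The fields oppose: B = |B₁ − B₂| = 1.84×10⁻⁵ T.

B ≈ 18.4 μT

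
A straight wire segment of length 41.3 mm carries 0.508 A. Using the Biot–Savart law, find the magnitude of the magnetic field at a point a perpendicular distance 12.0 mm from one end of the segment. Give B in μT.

For a finite straight segment, B = (μ₀I/4πd)(sinθ₁ + sinθ₂), where θ₁, θ₂ are the angles from the perpendicular to each end.
The perpendicular foot is at one end, so the two end-offsets along the wire are 0 and L = 0.0413 m.
sinθ₁ = 0/√(0²+0.012²) = 0.0000; sinθ₂ = 0.0413/√(0.0413²+0.012²) = 0.9603.
B = (4π×10⁻⁷ × 0.508) / (4π × 0.012) × (0.0000 + 0.9603) = 4.07×10⁻⁶ T.

B ≈ 4.07 μT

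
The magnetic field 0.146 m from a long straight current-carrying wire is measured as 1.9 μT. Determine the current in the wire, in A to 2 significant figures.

I ≈ 1.4 A

For a long straight wire B = μ₀I/(2πd), so I = 2πdB/μ₀.
I = 2π × 0.146 × 1.90×10⁻⁶ / (4π×10⁻⁷) = 1.39 A.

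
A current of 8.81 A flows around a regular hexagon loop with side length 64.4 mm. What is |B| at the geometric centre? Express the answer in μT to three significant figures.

B ≈ 94.8 μT

Each side is a finite straight segment at perpendicular distance d = a/(2 tan(π/6)) = 0.05577 m from the centre, with end-angles ±π/6.
One side contributes B₁ = (μ₀I/4πd)·2 sin(π/6) = 1.58×10⁻⁵ T.
All 6 sides add in the same direction: B = 6 × 1.58×10⁻⁵ = 9.48×10⁻⁵ T.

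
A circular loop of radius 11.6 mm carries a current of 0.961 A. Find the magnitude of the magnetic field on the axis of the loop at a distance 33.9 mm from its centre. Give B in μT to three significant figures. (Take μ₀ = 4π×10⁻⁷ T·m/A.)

B ≈ 1.77 μT

On the axis of a circular loop, B = μ₀IR² / [2(R²+z²)^(3/2)].
R² + z² = (0.0116)² + (0.0339)² = 0.001284 m², and (R²+z²)^(3/2) = 4.60×10⁻⁵ m³.
B = (4π×10⁻⁷ × 0.961 × 0.0001346) / (2 × 4.60×10⁻⁵) = 1.77×10⁻⁶ T.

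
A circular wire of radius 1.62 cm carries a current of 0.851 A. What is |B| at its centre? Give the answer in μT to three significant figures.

At the centre of a circular loop the Biot–Savart law gives B = μ₀I/(2R).
B = (4π×10⁻⁷ × 0.851) / (2 × 0.0162) = 3.30×10⁻⁵ T.

B ≈ 33.0 μT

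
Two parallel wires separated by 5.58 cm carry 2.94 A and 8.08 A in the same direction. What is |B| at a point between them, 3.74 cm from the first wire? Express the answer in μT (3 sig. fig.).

Each long wire gives B = μ₀I/(2πd). Distances are d₁ = 0.0374 m and d₂ = 0.0184 m.
B₁ = 1.57×10⁻⁵ T, B₂ = 8.78×10⁻⁵ T.
Between parallel currents the two contributions point in opposite directions, so they subtract. B = |B₁ − B₂| = |1.57×10⁻⁵ − 8.78×10⁻⁵| = 7.21×10⁻⁵ T.

B ≈ 72.1 μT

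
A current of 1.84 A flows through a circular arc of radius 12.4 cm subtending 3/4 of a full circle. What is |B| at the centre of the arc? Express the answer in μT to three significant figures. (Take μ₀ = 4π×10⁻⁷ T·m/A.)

B ≈ 6.99 μT

The Biot–Savart field of a circular arc at its centre is B = μ₀Iφ/(4πR), with φ = 4.712 rad.
B = (4π×10⁻⁷ × 1.84 × 4.712) / (4π × 0.124) = 6.99×10⁻⁶ T.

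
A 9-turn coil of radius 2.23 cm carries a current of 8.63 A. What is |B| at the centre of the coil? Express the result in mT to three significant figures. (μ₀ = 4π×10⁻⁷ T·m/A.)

B ≈ 2.19 mT

For an N-turn flat coil, B = Nμ₀I/(2R) with R = 0.0223 m.
B = 9 × 2.43×10⁻⁴ T = 2.19×10⁻³ T.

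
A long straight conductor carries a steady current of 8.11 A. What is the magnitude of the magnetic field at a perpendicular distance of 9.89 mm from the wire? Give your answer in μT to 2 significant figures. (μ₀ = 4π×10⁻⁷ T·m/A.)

For an infinitely long straight wire, B = μ₀I/(2πd).
B = (4π×10⁻⁷ × 8.11) / (2π × 0.00989) = 1.64×10⁻⁴ T.

B ≈ 160 μT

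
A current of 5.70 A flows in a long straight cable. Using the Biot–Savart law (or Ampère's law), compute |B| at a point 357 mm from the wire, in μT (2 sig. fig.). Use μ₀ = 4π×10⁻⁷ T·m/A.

For an infinitely long straight wire, B = μ₀I/(2πd).
B = (4π×10⁻⁷ × 5.70) / (2π × 0.357) = 3.19×10⁻⁶ T.

B ≈ 3.2 μT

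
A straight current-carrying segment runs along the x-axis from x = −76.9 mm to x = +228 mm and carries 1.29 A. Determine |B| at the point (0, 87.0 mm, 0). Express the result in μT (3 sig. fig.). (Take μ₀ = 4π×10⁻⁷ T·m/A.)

For a finite straight segment, B = (μ₀I/4πd)(sinθ₁ + sinθ₂), where θ₁, θ₂ are the angles from the perpendicular to each end.
The perpendicular distance is d = 0.087 m; the end-offsets along the wire are a = 0.0769 m and b = 0.228 m.
sinθ₁ = 0.0769/√(0.0769²+0.087²) = 0.6623; sinθ₂ = 0.228/√(0.228²+0.087²) = 0.9343.
B = (4π×10⁻⁷ × 1.29) / (4π × 0.087) × (0.6623 + 0.9343) = 2.37×10⁻⁶ T.

B ≈ 2.37 μT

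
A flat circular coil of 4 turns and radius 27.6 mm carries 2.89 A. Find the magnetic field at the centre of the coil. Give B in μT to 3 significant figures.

B ≈ 263 μT

For an N-turn flat coil, B = Nμ₀I/(2R) with R = 0.0276 m.
B = 4 × 6.58×10⁻⁵ T = 2.63×10⁻⁴ T.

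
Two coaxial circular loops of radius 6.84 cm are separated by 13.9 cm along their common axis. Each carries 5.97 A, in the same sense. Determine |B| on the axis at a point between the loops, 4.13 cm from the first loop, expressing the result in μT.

Each loop contributes B = μ₀IR²/[2(R²+z²)^(3/2)] on the axis, with z measured from that loop.
Loop 1 (z = 0.0413 m): B₁ = 3.44×10⁻⁵ T. Loop 2 (z = 0.0977 m): B₂ = 1.03×10⁻⁵ T.
The fields add: B = B₁ + B₂ = 4.47×10⁻⁵ T.

B ≈ 44.7 μT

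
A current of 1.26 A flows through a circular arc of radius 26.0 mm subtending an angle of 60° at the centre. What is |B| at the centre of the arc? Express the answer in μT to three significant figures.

B ≈ 5.07 μT

The Biot–Savart field of a circular arc at its centre is B = μ₀Iφ/(4πR), with φ = 1.047 rad.
B = (4π×10⁻⁷ × 1.26 × 1.047) / (4π × 0.026) = 5.07×10⁻⁶ T.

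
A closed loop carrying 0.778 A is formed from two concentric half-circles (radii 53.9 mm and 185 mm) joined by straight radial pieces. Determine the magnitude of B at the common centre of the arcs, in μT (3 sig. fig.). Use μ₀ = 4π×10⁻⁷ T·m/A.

The radial connectors point toward the centre, so dl × r̂ = 0 and they contribute nothing.
Each semicircle gives μ₀I/(4R): inner arc 4.53×10⁻⁶ T, outer arc 1.32×10⁻⁶ T.
The two arcs carry current in opposite angular senses, so their fields oppose: B = |4.53×10⁻⁶ − 1.32×10⁻⁶| = 3.21×10⁻⁶ T.

B ≈ 3.21 μT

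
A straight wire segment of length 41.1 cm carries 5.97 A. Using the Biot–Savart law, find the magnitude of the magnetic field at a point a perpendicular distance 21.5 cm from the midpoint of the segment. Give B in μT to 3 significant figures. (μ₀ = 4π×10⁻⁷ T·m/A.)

B ≈ 3.84 μT

For a finite straight segment, B = (μ₀I/4πd)(sinθ₁ + sinθ₂), where θ₁, θ₂ are the angles from the perpendicular to each end.
The perpendicular from the point meets the wire at its midpoint, so each end is L/2 = 0.2055 m away along the wire.
sinθ₁ = 0.2055/√(0.2055²+0.215²) = 0.6910; sinθ₂ = 0.2055/√(0.2055²+0.215²) = 0.6910.
B = (4π×10⁻⁷ × 5.97) / (4π × 0.215) × (0.6910 + 0.6910) = 3.84×10⁻⁶ T.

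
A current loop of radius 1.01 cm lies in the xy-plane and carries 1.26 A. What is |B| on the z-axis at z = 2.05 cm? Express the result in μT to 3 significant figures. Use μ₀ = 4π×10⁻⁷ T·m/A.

B ≈ 6.77 μT

On the axis of a circular loop, B = μ₀IR² / [2(R²+z²)^(3/2)].
R² + z² = (0.0101)² + (0.0205)² = 0.0005223 m², and (R²+z²)^(3/2) = 1.19×10⁻⁵ m³.
B = (4π×10⁻⁷ × 1.26 × 0.000102) / (2 × 1.19×10⁻⁵) = 6.77×10⁻⁶ T.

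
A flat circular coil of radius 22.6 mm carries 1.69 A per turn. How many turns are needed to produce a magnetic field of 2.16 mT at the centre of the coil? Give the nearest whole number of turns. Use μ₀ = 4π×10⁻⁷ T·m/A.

For an N-turn coil, B = Nμ₀I/(2R). A single turn gives B₁ = 4.70×10⁻⁵ T with R = 0.0226 m.
N = B/B₁ = 2.16×10⁻³ / 4.70×10⁻⁵ = 45.97.

N = 46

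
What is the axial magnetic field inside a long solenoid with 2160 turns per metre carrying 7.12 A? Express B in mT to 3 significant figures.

Inside a long solenoid, B = μ₀nI with n = 2160 turns/m.
B = 4π×10⁻⁷ × 2160 × 7.12 = 1.93×10⁻² T.

B ≈ 19.3 mT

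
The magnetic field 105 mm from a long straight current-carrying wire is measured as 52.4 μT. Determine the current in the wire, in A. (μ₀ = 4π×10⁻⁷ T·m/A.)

I ≈ 27.5 A

For a long straight wire B = μ₀I/(2πd), so I = 2πdB/μ₀.
I = 2π × 0.105 × 5.24×10⁻⁵ / (4π×10⁻⁷) = 27.5 A.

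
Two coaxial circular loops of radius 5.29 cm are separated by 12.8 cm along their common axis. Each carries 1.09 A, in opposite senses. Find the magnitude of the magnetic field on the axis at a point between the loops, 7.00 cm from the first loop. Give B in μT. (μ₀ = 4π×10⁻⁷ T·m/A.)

Each loop contributes B = μ₀IR²/[2(R²+z²)^(3/2)] on the axis, with z measured from that loop.
Loop 1 (z = 0.07 m): B₁ = 2.84×10⁻⁶ T. Loop 2 (z = 0.058 m): B₂ = 3.96×10⁻⁶ T.
The fields oppose: B = |B₁ − B₂| = 1.12×10⁻⁶ T.

B ≈ 1.12 μT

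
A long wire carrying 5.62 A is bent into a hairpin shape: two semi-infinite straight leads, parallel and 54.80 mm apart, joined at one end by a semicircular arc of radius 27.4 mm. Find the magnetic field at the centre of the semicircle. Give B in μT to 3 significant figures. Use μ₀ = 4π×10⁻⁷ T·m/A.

B ≈ 105 μT

The semicircular arc contributes B_arc = μ₀I·π/(4πR) = μ₀I/(4R) = 6.44×10⁻⁵ T.
Each semi-infinite lead is at perpendicular distance R = 0.0274 m from the centre, with the perpendicular foot at its near end, so it contributes μ₀I/(4πR); both point the same way, together 4.10×10⁻⁵ T.
Arc and leads all point the same direction: B = 6.44×10⁻⁵ + 4.10×10⁻⁵ = 1.05×10⁻⁴ T.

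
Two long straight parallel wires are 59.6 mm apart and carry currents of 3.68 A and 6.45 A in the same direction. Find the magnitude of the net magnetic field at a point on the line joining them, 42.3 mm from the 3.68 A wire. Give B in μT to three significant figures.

Each long wire gives B = μ₀I/(2πd). Distances are d₁ = 0.0423 m and d₂ = 0.0173 m.
B₁ = 1.74×10⁻⁵ T, B₂ = 7.46×10⁻⁵ T.
Between parallel currents the two contributions point in opposite directions, so they subtract. B = |B₁ − B₂| = |1.74×10⁻⁵ − 7.46×10⁻⁵| = 5.72×10⁻⁵ T.

B ≈ 57.2 μT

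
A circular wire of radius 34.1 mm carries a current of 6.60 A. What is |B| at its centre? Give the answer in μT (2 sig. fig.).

At the centre of a circular loop the Biot–Savart law gives B = μ₀I/(2R).
B = (4π×10⁻⁷ × 6.60) / (2 × 0.0341) = 1.22×10⁻⁴ T.

B ≈ 120 μT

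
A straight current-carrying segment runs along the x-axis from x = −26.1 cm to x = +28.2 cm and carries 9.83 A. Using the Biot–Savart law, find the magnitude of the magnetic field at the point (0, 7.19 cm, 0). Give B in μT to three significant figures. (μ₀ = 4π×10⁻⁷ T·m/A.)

B ≈ 26.4 μT

For a finite straight segment, B = (μ₀I/4πd)(sinθ₁ + sinθ₂), where θ₁, θ₂ are the angles from the perpendicular to each end.
The perpendicular distance is d = 0.0719 m; the end-offsets along the wire are a = 0.261 m and b = 0.282 m.
sinθ₁ = 0.261/√(0.261²+0.0719²) = 0.9641; sinθ₂ = 0.282/√(0.282²+0.0719²) = 0.9690.
B = (4π×10⁻⁷ × 9.83) / (4π × 0.0719) × (0.9641 + 0.9690) = 2.64×10⁻⁵ T.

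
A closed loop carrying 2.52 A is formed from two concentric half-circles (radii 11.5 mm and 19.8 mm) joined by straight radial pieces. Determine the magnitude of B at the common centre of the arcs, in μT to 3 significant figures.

B ≈ 28.9 μT

The radial connectors point toward the centre, so dl × r̂ = 0 and they contribute nothing.
Each semicircle gives μ₀I/(4R): inner arc 6.88×10⁻⁵ T, outer arc 4.00×10⁻⁵ T.
The two arcs carry current in opposite angular senses, so their fields oppose: B = |6.88×10⁻⁵ − 4.00×10⁻⁵| = 2.89×10⁻⁵ T.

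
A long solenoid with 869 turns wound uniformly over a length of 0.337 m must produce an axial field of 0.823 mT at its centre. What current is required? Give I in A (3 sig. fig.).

Inside a long solenoid B = μ₀nI with n = 2579 m⁻¹, so I = B/(μ₀n).
I = 8.23×10⁻⁴ / (4π×10⁻⁷ × 2579) = 0.254 A.

I ≈ 0.254 A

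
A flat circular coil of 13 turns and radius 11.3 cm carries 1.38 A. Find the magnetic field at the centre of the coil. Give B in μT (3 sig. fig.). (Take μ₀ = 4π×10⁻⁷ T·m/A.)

For an N-turn flat coil, B = Nμ₀I/(2R) with R = 0.113 m.
B = 13 × 7.67×10⁻⁶ T = 9.98×10⁻⁵ T.

B ≈ 99.8 μT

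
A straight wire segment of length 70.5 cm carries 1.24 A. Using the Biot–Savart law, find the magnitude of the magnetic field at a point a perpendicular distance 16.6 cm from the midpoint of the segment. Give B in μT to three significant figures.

B ≈ 1.35 μT

For a finite straight segment, B = (μ₀I/4πd)(sinθ₁ + sinθ₂), where θ₁, θ₂ are the angles from the perpendicular to each end.
The perpendicular from the point meets the wire at its midpoint, so each end is L/2 = 0.3525 m away along the wire.
sinθ₁ = 0.3525/√(0.3525²+0.166²) = 0.9047; sinθ₂ = 0.3525/√(0.3525²+0.166²) = 0.9047.
B = (4π×10⁻⁷ × 1.24) / (4π × 0.166) × (0.9047 + 0.9047) = 1.35×10⁻⁶ T.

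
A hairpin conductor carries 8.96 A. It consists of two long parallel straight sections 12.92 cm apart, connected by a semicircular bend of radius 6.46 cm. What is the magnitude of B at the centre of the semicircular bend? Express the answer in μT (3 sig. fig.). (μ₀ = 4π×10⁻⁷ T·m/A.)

B ≈ 71.3 μT

The semicircular arc contributes B_arc = μ₀I·π/(4πR) = μ₀I/(4R) = 4.36×10⁻⁵ T.
Each semi-infinite lead is at perpendicular distance R = 0.0646 m from the centre, with the perpendicular foot at its near end, so it contributes μ₀I/(4πR); both point the same way, together 2.77×10⁻⁵ T.
Arc and leads all point the same direction: B = 4.36×10⁻⁵ + 2.77×10⁻⁵ = 7.13×10⁻⁵ T.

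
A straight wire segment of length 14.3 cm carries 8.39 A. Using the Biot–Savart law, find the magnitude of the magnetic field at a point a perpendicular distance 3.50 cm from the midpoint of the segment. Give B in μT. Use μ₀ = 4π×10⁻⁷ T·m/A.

For a finite straight segment, B = (μ₀I/4πd)(sinθ₁ + sinθ₂), where θ₁, θ₂ are the angles from the perpendicular to each end.
The perpendicular from the point meets the wire at its midpoint, so each end is L/2 = 0.0715 m away along the wire.
sinθ₁ = 0.0715/√(0.0715²+0.035²) = 0.8982; sinθ₂ = 0.0715/√(0.0715²+0.035²) = 0.8982.
B = (4π×10⁻⁷ × 8.39) / (4π × 0.035) × (0.8982 + 0.8982) = 4.31×10⁻⁵ T.

B ≈ 43.1 μT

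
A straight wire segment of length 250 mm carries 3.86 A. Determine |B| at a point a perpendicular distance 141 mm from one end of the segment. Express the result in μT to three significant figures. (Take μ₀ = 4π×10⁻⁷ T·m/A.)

For a finite straight segment, B = (μ₀I/4πd)(sinθ₁ + sinθ₂), where θ₁, θ₂ are the angles from the perpendicular to each end.
The perpendicular foot is at one end, so the two end-offsets along the wire are 0 and L = 0.25 m.
sinθ₁ = 0/√(0²+0.141²) = 0.0000; sinθ₂ = 0.25/√(0.25²+0.141²) = 0.8710.
B = (4π×10⁻⁷ × 3.86) / (4π × 0.141) × (0.0000 + 0.8710) = 2.38×10⁻⁶ T.

B ≈ 2.38 μT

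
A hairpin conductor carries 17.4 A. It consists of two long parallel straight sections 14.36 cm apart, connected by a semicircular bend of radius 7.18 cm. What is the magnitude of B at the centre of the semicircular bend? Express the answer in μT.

B ≈ 125 μT

The semicircular arc contributes B_arc = μ₀I·π/(4πR) = μ₀I/(4R) = 7.61×10⁻⁵ T.
Each semi-infinite lead is at perpendicular distance R = 0.0718 m from the centre, with the perpendicular foot at its near end, so it contributes μ₀I/(4πR); both point the same way, together 4.85×10⁻⁵ T.
Arc and leads all point the same direction: B = 7.61×10⁻⁵ + 4.85×10⁻⁵ = 1.25×10⁻⁴ T.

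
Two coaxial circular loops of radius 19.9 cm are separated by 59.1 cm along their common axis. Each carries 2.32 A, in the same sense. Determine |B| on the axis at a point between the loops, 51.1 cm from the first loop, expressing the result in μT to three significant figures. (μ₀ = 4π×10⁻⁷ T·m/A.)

B ≈ 6.20 μT

Each loop contributes B = μ₀IR²/[2(R²+z²)^(3/2)] on the axis, with z measured from that loop.
Loop 1 (z = 0.511 m): B₁ = 3.50×10⁻⁷ T. Loop 2 (z = 0.08 m): B₂ = 5.85×10⁻⁶ T.
The fields add: B = B₁ + B₂ = 6.20×10⁻⁶ T.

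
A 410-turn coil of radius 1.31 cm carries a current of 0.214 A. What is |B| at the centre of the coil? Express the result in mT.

B ≈ 4.21 mT

For an N-turn flat coil, B = Nμ₀I/(2R) with R = 0.0131 m.
B = 410 × 1.03×10⁻⁵ T = 4.21×10⁻³ T.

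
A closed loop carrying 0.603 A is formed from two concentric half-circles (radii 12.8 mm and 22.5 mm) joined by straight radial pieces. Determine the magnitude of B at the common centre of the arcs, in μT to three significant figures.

B ≈ 6.38 μT

The radial connectors point toward the centre, so dl × r̂ = 0 and they contribute nothing.
Each semicircle gives μ₀I/(4R): inner arc 1.48×10⁻⁵ T, outer arc 8.42×10⁻⁶ T.
The two arcs carry current in opposite angular senses, so their fields oppose: B = |1.48×10⁻⁵ − 8.42×10⁻⁶| = 6.38×10⁻⁶ T.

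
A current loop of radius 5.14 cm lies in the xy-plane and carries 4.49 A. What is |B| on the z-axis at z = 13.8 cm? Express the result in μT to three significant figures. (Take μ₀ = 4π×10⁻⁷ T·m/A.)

B ≈ 2.33 μT

On the axis of a circular loop, B = μ₀IR² / [2(R²+z²)^(3/2)].
R² + z² = (0.0514)² + (0.138)² = 0.02169 m², and (R²+z²)^(3/2) = 3.19×10⁻³ m³.
B = (4π×10⁻⁷ × 4.49 × 0.002642) / (2 × 3.19×10⁻³) = 2.33×10⁻⁶ T.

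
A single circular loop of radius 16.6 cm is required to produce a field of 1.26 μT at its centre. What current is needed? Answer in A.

I ≈ 0.333 A

At the centre of a circular loop B = μ₀I/(2R), so I = 2RB/μ₀.
With R = 0.166 m, I = 2 × 0.166 × 1.26×10⁻⁶ / (4π×10⁻⁷) = 0.333 A.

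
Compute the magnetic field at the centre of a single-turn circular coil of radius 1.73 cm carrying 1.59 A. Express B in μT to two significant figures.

B ≈ 58 μT

At the centre of a circular loop the Biot–Savart law gives B = μ₀I/(2R).
B = (4π×10⁻⁷ × 1.59) / (2 × 0.0173) = 5.77×10⁻⁵ T.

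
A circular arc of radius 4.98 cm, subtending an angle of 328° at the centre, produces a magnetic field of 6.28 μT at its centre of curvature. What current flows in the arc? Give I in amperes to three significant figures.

I ≈ 0.546 A

For a circular arc, B = μ₀Iφ/(4πR) with φ in radians; here φ = 5.725 rad.
So I = 4πRB/(μ₀φ) = 4π × 0.0498 × 6.28×10⁻⁶ / (4π×10⁻⁷ × 5.725) = 0.546 A.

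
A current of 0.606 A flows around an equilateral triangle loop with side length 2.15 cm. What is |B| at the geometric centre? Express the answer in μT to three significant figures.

Each side is a finite straight segment at perpendicular distance d = a/(2 tan(π/3)) = 0.006207 m from the centre, with end-angles ±π/3.
One side contributes B₁ = (μ₀I/4πd)·2 sin(π/3) = 1.69×10⁻⁵ T.
All 3 sides add in the same direction: B = 3 × 1.69×10⁻⁵ = 5.07×10⁻⁵ T.

B ≈ 50.7 μT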